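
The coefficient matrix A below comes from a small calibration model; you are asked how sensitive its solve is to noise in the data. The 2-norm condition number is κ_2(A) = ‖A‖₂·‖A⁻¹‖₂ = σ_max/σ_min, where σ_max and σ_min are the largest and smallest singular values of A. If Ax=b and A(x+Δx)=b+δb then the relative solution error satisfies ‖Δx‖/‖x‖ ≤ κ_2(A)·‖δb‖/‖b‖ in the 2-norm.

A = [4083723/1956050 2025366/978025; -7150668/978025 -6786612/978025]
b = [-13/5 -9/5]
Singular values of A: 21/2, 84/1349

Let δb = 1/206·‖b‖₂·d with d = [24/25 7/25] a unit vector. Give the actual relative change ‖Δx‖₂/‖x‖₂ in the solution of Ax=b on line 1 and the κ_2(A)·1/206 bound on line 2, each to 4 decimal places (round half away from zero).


0.0051
0.8186

σ_max = 21/2, σ_min = 84/1349
κ = σ_max/σ_min = (21/2)/(84/1349) = 168.6250
worst-case relative error ≤ 168.6250 × 1/206 = 0.8186
solve Ax = b  →  x = [33.2956 -34.8222]
‖b‖₂ = 3.1623 and ‖x‖₂ = 48.1787
δb = ε·‖b‖·d = [0.0147 0.0043]; solving A·Δx = δb gives ‖Δx‖ = 0.2465
dividing the unrounded norms, ‖Δx‖/‖x‖ = 0.0051
tightness: 0.0051 against a bound of 0.8186 (unrounded ratio ≈ 0.0063)


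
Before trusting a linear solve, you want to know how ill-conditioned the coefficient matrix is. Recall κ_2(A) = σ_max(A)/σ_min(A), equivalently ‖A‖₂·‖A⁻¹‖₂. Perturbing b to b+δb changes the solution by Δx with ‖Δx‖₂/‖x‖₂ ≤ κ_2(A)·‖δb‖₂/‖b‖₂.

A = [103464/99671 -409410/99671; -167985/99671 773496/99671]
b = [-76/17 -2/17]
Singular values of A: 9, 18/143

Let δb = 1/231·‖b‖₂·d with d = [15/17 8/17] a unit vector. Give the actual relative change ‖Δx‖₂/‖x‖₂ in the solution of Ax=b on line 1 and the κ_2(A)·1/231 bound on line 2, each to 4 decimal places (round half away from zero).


0.0048
0.3095

largest singular value 9, smallest 18/143
κ_2(A) = 9 / (18/143) = 71.5000
worst-case relative error ≤ 71.5000 × 1/231 = 0.3095
solve Ax = b  →  x = [-31.0515 -6.7588]
2-norm of b is 4.4721; of x, 31.7786
with δb = [0.0171 0.0091], A·Δx = δb → ‖Δx‖ = 0.1538
relative error = 0.0048
realised/bound (from unrounded values) ≈ 0.0156


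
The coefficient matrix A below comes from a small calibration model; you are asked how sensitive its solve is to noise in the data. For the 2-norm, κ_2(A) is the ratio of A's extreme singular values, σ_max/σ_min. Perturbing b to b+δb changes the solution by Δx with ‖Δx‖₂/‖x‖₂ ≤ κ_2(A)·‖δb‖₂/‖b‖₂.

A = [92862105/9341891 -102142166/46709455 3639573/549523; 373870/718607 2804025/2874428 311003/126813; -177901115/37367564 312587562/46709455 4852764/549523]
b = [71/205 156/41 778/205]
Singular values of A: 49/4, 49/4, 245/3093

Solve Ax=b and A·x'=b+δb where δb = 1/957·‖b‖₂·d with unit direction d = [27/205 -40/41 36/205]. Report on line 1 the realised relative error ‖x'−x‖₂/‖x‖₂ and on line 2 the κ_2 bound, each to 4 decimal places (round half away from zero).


0.0019
0.1616

largest singular value 49/4, smallest 245/3093
condition number: (49/4) ÷ (245/3093) = 154.6500
κ_2(A)·‖δb‖/‖b‖ = 0.1616
solve Ax = b  →  x = [16.3669 31.0348 -14.2653]
2-norm of b is 5.3852; of x, 37.8752
with δb = [0.0007 -0.0055 0.0010], A·Δx = δb → ‖Δx‖ = 0.0710
realised ‖Δx‖/‖x‖ = 0.0019
tightness: 0.0019 against a bound of 0.1616 (unrounded ratio ≈ 0.0116)


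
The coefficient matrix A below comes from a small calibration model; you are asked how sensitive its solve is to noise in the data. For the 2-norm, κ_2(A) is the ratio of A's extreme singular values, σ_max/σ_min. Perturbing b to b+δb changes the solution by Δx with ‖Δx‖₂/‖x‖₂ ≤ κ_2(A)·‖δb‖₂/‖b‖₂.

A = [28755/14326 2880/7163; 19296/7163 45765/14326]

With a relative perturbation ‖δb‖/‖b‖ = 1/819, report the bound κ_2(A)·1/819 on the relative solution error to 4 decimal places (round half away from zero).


0.0046

form AᵀA = [13705281/1214404 2857680/303601; 2857680/303601 12589425/1214404] with trace 15633/722 and determinant 164025/5776
λ_max, λ_min = (15633/722 ± √46294416/130321)/2 = 81/4, 2025/1444
κ = σ_max/σ_min = (9/2)/(45/38) = 3.8000
worst-case relative error ≤ 3.8000 × 1/819 = 0.0046


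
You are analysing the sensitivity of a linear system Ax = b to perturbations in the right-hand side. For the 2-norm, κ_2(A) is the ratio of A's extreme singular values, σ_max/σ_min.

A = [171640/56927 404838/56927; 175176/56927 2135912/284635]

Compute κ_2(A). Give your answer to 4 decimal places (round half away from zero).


form AᵀA = [71518336/3853369 858017232/19266845; 858017232/19266845 10296629284/96334225] with trace 71506436/570025 and determinant 12544/22801
λ_max, λ_min = (71506436/570025 ± √5112455350062096/324928500625)/2 = 3136/25, 100/22801
κ_2(A) = √(λ_max/λ_min) = √((3136/25) / (100/22801)) = 169.1200

169.1200


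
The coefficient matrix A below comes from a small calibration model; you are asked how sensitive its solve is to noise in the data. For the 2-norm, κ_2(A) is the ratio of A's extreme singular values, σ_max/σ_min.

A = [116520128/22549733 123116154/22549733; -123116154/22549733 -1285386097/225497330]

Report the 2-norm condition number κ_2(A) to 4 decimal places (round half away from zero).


M = AᵀA = [34167095844100/604625990929 179373895896069/3023129954645; 179373895896069/3023129954645 3766915762111849/60462599092900]. tr(M)=8541766167089/71893696900, det(M)=2258530576/17973424225
λ_max, λ_min = (8541766167089/71893696900 ± √72959171267423581044103521/5168703653949069610000)/2 = 11881/100, 760384/718936969
κ_2(A) = √(λ_max/λ_min) = √((11881/100) / (760384/718936969)) = 335.1625

335.1625


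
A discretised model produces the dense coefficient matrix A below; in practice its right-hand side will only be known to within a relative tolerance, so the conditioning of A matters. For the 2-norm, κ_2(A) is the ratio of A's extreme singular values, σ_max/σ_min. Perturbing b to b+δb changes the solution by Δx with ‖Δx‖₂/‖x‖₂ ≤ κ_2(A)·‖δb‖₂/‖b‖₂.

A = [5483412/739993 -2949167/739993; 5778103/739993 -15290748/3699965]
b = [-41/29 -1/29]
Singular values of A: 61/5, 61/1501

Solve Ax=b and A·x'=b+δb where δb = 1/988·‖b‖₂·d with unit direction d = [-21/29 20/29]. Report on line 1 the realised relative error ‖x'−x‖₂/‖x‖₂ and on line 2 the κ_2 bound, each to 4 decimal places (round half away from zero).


0.0014
0.3038

σ_max = 61/5, σ_min = 61/1501
κ = σ_max/σ_min = (61/5)/(61/1501) = 300.2000
κ_2(A)·‖δb‖/‖b‖ = 0.3038
solve Ax = b  →  x = [11.5072 21.7502]
2-norm of b is 1.4142; of x, 24.6067
Δx = A⁻¹·δb where δb = 1/988·1.4142·d; ‖Δx‖ = 0.0352
dividing the unrounded norms, ‖Δx‖/‖x‖ = 0.0014
so the bound overstates the realised error by a factor of ≈ 212.2746 (computed from the unrounded values)


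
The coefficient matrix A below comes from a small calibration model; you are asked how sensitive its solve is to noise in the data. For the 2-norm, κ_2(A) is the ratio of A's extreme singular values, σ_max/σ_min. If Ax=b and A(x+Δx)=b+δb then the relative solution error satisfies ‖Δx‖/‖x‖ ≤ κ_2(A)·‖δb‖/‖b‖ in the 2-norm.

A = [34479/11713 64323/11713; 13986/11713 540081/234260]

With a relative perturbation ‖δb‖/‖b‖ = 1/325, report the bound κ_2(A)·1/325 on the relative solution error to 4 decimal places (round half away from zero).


M = AᵀA = [481869/47753 9034011/477530; 9034011/477530 677572857/19101200]. tr(M)=51195321/1123600, det(M)=59049/1123600
char-poly roots: 729/16 and 81/70225
σ_max=√(729/16)=(27/4), σ_min=√(81/70225)=(9/265) → κ = 198.7500
perturbation bound = 198.7500·1/325 = 0.6115

0.6115


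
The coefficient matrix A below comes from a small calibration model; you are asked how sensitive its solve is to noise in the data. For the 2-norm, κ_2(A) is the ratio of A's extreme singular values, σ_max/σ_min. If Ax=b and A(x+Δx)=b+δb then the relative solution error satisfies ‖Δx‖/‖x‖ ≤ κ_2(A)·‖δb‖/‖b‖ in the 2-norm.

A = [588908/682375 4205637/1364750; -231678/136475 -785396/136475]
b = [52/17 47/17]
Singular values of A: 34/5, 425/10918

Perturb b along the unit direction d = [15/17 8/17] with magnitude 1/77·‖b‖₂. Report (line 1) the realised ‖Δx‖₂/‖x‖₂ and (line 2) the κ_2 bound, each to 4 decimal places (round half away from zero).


0.0134
2.2687

σ_max = 34/5, σ_min = 425/10918
κ_2(A) = (34/5) / (425/10918) = 174.6880
bound on ‖Δx‖/‖x‖: κ·ε = 174.6880·1/77 = 2.2687
solve Ax = b  →  x = [-98.6885 28.6310]
‖b‖₂ = 4.1231 and ‖x‖₂ = 102.7578
δb = ε·‖b‖·d = [0.0472 0.0252]; solving A·Δx = δb gives ‖Δx‖ = 1.3756
relative error = 0.0134
so the bound overstates the realised error by a factor of ≈ 169.4724 (computed from the unrounded values)


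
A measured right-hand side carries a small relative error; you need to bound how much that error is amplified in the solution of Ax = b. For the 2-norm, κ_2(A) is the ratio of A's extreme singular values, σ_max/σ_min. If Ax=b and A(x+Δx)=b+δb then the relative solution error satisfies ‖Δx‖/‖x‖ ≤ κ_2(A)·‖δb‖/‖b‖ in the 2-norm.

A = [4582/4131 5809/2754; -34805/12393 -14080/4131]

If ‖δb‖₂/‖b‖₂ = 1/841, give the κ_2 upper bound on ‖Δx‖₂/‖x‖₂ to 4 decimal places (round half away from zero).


M = AᵀA = [4845469/531441 2110139/177147; 2110139/177147 3794761/236196]. tr(M)=53534725/2125764, det(M)=9765625/2125764
eigenvalues of AᵀA: λ = (tr ± √(tr²−4·det))/2 = 25, 390625/2125764
κ = σ_max/σ_min = 5/(625/1458) = 11.6640
perturbation bound = 11.6640·1/841 = 0.0139

0.0139


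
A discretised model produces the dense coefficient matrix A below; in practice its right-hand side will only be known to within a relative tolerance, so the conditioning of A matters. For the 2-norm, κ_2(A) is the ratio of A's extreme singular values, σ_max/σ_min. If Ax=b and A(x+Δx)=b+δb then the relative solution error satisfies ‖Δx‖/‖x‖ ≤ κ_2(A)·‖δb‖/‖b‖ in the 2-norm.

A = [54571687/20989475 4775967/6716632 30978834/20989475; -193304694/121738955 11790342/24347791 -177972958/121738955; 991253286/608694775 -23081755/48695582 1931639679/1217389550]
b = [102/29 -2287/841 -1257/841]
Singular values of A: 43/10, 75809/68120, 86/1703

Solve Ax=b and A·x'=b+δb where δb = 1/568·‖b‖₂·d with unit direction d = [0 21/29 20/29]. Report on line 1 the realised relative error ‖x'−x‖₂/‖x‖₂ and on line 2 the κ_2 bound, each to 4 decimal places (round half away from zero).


0.0028
0.1499

σ_max = 43/10, σ_min = 86/1703
condition number: (43/10) ÷ (86/1703) = 85.1500
perturbation bound = 85.1500·1/568 = 0.1499
solve Ax = b  →  x = [32.5163 -26.3705 -42.1923]
‖b‖ = 4.6904, ‖x‖ = 59.4382
with δb = [0.0000 0.0060 0.0057], A·Δx = δb → ‖Δx‖ = 0.1635
relative error = 0.0028
realised/bound (from unrounded values) ≈ 0.0184


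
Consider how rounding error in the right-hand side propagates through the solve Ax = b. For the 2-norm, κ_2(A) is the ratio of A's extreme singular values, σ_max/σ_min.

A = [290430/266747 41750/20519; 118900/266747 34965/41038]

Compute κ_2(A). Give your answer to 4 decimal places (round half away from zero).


AᵀA = [582762100/421029361 1092624750/421029361; 1092624750/421029361 8194801225/1684117444]; tr = 36421625/5827396, det = 625/1456849
eigenvalues of AᵀA: λ = (tr ± √(tr²−4·det))/2 = 25/4, 100/1456849
σ_max=√(25/4)=(5/2), σ_min=√(100/1456849)=(10/1207) → κ = 301.7500

301.7500


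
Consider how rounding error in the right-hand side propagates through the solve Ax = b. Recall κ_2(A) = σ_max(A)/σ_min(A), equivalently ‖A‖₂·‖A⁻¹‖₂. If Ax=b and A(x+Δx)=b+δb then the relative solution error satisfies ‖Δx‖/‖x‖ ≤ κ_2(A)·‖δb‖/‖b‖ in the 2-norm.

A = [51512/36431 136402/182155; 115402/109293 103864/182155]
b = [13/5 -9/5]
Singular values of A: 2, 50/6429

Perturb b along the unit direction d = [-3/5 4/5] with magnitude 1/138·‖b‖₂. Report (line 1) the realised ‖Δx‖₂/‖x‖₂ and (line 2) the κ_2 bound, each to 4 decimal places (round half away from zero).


0.0076
1.8635

σ_max = 2, σ_min = 50/6429
κ_2(A) = 2 / (50/6429) = 257.1600
perturbation bound = 257.1600·1/138 = 1.8635
solve Ax = b  →  x = [181.9659 -340.1235]
‖b‖₂ = 3.1623 and ‖x‖₂ = 385.7403
re-solving with b+δb shifts x by Δx of norm 2.9464
relative error = 0.0076
so the bound overstates the realised error by a factor of ≈ 243.9636 (computed from the unrounded values)


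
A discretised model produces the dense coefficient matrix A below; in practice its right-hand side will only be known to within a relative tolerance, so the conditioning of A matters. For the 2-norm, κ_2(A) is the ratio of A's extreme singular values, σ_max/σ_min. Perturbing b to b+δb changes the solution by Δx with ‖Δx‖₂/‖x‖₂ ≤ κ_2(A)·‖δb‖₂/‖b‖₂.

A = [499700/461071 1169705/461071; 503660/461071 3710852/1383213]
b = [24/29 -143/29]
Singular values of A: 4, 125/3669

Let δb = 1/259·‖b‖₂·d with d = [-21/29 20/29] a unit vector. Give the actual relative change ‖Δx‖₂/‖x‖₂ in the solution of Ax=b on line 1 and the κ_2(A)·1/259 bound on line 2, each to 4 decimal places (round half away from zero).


0.0048
0.4533

from the listed singular values, σ₁ = 4, σ_n = 125/3669
condition number: 4 ÷ (125/3669) = 117.4080
κ_2(A)·‖δb‖/‖b‖ = 0.4533
solve Ax = b  →  x = [108.0882 -45.8492]
‖b‖₂ = 5.0000 and ‖x‖₂ = 117.4104
re-solving with b+δb shifts x by Δx of norm 0.5666
dividing the unrounded norms, ‖Δx‖/‖x‖ = 0.0048
so the bound overstates the realised error by a factor of ≈ 93.9283 (computed from the unrounded values)


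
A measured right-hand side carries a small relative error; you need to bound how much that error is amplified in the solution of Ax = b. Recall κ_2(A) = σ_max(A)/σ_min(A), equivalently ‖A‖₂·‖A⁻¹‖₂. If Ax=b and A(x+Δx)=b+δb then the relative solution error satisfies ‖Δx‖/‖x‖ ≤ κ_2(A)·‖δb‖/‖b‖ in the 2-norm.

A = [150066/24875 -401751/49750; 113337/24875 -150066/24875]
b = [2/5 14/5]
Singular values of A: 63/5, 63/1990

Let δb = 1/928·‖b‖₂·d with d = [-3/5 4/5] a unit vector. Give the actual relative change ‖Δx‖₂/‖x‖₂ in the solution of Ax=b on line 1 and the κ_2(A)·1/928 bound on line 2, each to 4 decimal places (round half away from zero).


largest singular value 63/5, smallest 63/1990
κ = σ_max/σ_min = (63/5)/(63/1990) = 398.0000
perturbation bound = 398.0000·1/928 = 0.4289
solve Ax = b  →  x = [50.6349 37.7778]
‖b‖ = 2.8284, ‖x‖ = 63.1748
δb = ε·‖b‖·d = [-0.0018 0.0024]; solving A·Δx = δb gives ‖Δx‖ = 0.0963
dividing the unrounded norms, ‖Δx‖/‖x‖ = 0.0015
realised/bound (from unrounded values) ≈ 0.0036

0.0015
0.4289


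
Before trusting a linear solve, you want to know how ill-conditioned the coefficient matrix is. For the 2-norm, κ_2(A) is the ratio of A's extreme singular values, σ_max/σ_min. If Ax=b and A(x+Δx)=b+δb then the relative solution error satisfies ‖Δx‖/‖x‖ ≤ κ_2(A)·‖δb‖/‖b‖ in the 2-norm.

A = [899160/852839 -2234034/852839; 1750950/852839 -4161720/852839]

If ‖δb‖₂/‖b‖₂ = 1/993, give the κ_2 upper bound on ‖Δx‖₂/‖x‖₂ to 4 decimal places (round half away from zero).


M = AᵀA = [13405932900/2516727889 -32165112960/2516727889; -32165112960/2516727889 77200073604/2516727889]. tr(M)=536130216/14891881, det(M)=810000/14891881
char-poly roots: 36 and 22500/14891881
κ_2(A) = √(λ_max/λ_min) = √(36 / (22500/14891881)) = 154.3600
bound on ‖Δx‖/‖x‖: κ·ε = 154.3600·1/993 = 0.1554

0.1554


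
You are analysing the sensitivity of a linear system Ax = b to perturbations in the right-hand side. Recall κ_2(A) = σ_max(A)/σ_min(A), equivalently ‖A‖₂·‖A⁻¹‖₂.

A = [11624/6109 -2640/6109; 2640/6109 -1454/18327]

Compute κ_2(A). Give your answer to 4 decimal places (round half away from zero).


111.7500

M = AᵀA = [3465536/910241 -779680/910241; -779680/910241 1581476/8192169]. tr(M)=799300/199809, det(M)=256/199809
eigenvalues of AᵀA: λ = (tr ± √(tr²−4·det))/2 = 4, 64/199809
σ_max=√4=2, σ_min=√(64/199809)=(8/447) → κ = 111.7500


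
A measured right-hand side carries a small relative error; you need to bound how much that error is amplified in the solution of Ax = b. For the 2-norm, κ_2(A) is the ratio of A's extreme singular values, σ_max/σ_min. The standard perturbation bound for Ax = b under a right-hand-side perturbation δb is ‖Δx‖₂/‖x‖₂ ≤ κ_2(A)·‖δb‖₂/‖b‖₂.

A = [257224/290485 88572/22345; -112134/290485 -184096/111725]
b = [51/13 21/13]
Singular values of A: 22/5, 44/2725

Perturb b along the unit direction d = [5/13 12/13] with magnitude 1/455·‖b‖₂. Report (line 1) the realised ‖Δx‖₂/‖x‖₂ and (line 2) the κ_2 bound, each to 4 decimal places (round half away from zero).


0.0031
0.5989

σ_max = 22/5, σ_min = 44/2725
κ = σ_max/σ_min = (22/5)/(44/2725) = 272.5000
worst-case relative error ≤ 272.5000 × 1/455 = 0.5989
solve Ax = b  →  x = [-181.1142 41.4496]
‖b‖ = 4.2426, ‖x‖ = 185.7967
with δb = [0.0036 0.0086], A·Δx = δb → ‖Δx‖ = 0.5775
dividing the unrounded norms, ‖Δx‖/‖x‖ = 0.0031
so the bound overstates the realised error by a factor of ≈ 192.6879 (computed from the unrounded values)


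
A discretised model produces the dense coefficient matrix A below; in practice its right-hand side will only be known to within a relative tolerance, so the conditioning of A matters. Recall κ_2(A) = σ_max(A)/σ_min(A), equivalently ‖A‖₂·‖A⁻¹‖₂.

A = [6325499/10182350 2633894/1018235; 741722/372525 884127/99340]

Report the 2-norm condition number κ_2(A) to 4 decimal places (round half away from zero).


238.4160

form AᵀA = [6494922071041/1492995621924 1603099160095/82944201218; 1603099160095/82944201218 57000134791225/663553609744] with trace 320631113269/3552636816 and determinant 2036265625/14210547264
eigenvalues of AᵀA: λ = (tr ± √(tr²−4·det))/2 = 361/4, 5640625/3552636816
σ_max=√(361/4)=(19/2), σ_min=√(5640625/3552636816)=(2375/59604) → κ = 238.4160


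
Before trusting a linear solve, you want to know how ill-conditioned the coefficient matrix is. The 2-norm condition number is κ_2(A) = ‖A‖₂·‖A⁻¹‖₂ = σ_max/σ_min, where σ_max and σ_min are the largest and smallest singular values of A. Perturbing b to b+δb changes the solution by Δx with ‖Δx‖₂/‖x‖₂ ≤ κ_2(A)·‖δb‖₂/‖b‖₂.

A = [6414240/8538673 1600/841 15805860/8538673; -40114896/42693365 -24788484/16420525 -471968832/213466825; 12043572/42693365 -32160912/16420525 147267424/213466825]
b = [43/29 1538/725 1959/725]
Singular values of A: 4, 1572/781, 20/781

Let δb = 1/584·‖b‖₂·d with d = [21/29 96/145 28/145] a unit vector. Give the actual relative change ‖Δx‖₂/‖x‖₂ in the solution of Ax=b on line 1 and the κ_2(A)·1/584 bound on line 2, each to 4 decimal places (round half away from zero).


0.0021
0.2675

σ_max = 4, σ_min = 20/781
κ_2(A) = 4 / (20/781) = 156.2000
κ_2(A)·‖δb‖/‖b‖ = 0.2675
solve Ax = b  →  x = [-107.9445 -0.8919 45.5231]
‖b‖ = 3.7417, ‖x‖ = 117.1545
with δb = [0.0046 0.0042 0.0012], A·Δx = δb → ‖Δx‖ = 0.2502
dividing the unrounded norms, ‖Δx‖/‖x‖ = 0.0021
realised/bound (from unrounded values) ≈ 0.0080


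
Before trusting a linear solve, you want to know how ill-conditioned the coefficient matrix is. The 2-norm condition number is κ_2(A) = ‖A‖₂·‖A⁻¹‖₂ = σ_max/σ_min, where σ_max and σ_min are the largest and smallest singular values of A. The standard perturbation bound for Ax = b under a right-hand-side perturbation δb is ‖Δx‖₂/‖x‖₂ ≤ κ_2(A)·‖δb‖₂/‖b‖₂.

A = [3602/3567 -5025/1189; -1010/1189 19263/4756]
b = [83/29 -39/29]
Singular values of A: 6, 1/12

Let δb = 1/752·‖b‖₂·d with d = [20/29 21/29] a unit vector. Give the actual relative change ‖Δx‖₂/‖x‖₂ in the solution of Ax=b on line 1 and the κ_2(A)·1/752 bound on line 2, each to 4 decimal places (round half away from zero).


0.0042
0.0957

from the listed singular values, σ₁ = 6, σ_n = 1/12
condition number: 6 ÷ (1/12) = 72.0000
bound on ‖Δx‖/‖x‖: κ·ε = 72.0000·1/752 = 0.0957
solve Ax = b  →  x = [11.8171 2.1463]
‖b‖ = 3.1623, ‖x‖ = 12.0104
re-solving with b+δb shifts x by Δx of norm 0.0505
realised ‖Δx‖/‖x‖ = 0.0042
tightness: 0.0042 against a bound of 0.0957 (unrounded ratio ≈ 0.0439)


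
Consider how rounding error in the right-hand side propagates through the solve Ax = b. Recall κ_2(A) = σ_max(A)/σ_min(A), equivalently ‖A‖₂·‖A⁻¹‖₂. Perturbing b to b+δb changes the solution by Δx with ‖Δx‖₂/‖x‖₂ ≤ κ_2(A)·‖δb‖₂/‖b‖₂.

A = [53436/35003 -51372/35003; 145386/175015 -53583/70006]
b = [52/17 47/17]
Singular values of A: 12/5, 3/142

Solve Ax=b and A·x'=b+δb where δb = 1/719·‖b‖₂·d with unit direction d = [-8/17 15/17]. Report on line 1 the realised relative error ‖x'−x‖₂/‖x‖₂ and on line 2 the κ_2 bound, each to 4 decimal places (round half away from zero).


0.0057
0.1580

largest singular value 12/5, smallest 3/142
κ_2(A) = (12/5) / (3/142) = 113.6000
bound on ‖Δx‖/‖x‖: κ·ε = 113.6000·1/719 = 0.1580
solve Ax = b  →  x = [33.8506 33.1264]
‖b‖₂ = 4.1231 and ‖x‖₂ = 47.3627
with δb = [-0.0027 0.0051], A·Δx = δb → ‖Δx‖ = 0.2714
relative error = 0.0057
so the bound overstates the realised error by a factor of ≈ 27.5691 (computed from the unrounded values)


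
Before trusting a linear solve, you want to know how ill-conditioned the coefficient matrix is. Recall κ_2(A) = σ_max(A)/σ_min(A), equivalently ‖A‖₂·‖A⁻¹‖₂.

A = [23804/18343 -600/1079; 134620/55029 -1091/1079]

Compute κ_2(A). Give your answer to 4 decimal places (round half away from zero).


186.7500

form AᵀA = [80353696/10478169 -11159860/3492723; -11159860/3492723 1550281/1164241] with trace 558025/62001 and determinant 16/6889
eigenvalues of AᵀA: λ = (tr ± √(tr²−4·det))/2 = 9, 16/62001
κ_2(A) = √(λ_max/λ_min) = √(9 / (16/62001)) = 186.7500


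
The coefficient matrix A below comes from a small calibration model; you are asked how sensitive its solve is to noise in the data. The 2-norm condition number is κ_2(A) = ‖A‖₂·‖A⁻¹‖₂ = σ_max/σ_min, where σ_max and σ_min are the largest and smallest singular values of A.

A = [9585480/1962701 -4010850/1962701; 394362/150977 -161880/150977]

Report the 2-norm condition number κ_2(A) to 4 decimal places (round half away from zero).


355.2400

AᵀA = [408873845124/13329395209 -170362517760/13329395209; -170362517760/13329395209 70988184900/13329395209]; tr = 2839420296/78872161, det = 810000/78872161
char-poly roots: 36 and 22500/78872161
σ_max=√36=6, σ_min=√(22500/78872161)=(150/8881) → κ = 355.2400


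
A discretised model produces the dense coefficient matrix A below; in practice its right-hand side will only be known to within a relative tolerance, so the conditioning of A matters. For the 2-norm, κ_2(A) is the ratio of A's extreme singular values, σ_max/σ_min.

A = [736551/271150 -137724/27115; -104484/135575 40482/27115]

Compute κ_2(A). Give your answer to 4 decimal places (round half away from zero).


form AᵀA = [937880001/117635716 -439600770/29408929; -439600770/29408929 824267700/29408929] with trace 14653809/407044 and determinant 2025/101761
solving λ² − 14653809/407044·λ + 2025/101761 = 0 gives λ = 36, 225/407044
κ_2(A) = √(λ_max/λ_min) = √(36 / (225/407044)) = 255.2000

255.2000


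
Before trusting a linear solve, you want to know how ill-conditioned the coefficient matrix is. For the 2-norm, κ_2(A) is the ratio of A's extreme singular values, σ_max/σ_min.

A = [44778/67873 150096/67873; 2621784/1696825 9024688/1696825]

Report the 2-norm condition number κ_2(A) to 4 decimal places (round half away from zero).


391.5750

AᵀA = [48088281924/17036775625 164860395168/17036775625; 164860395168/17036775625 565239640576/17036775625]; tr = 981324676/27258841, det = 230400/27258841
eigenvalues of AᵀA: λ = (tr ± √(tr²−4·det))/2 = 36, 6400/27258841
κ = σ_max/σ_min = 6/(80/5221) = 391.5750


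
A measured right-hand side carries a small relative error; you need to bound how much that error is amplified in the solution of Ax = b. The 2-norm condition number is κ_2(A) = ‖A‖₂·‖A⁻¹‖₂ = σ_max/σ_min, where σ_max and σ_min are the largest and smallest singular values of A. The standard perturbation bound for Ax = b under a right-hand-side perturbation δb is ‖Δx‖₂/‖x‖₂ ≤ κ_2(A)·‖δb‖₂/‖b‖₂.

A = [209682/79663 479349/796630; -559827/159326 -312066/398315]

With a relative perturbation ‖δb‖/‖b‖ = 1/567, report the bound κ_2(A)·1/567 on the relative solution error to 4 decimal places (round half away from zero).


0.6854

M = AᵀA = [489272434425/25384774276 27521382960/6346193569; 27521382960/6346193569 24772648689/25384774276]. tr(M)=152898597/7550498, det(M)=164025/60403984
eigenvalues of AᵀA: λ = (tr ± √(tr²−4·det))/2 = 81/4, 2025/15100996
κ_2(A) = √(λ_max/λ_min) = √((81/4) / (2025/15100996)) = 388.6000
perturbation bound = 388.6000·1/567 = 0.6854


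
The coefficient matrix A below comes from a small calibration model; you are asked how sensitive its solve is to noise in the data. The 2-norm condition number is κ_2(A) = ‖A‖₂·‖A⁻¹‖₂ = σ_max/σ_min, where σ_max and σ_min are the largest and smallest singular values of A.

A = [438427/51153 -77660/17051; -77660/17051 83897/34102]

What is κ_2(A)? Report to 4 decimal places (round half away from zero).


AᵀA = [852933961/9054081 -151631150/3018027; -151631150/3018027 107830481/4024036]; tr = 15163357/125316, det = 14641/125316
solving λ² − 15163357/125316·λ + 14641/125316 = 0 gives λ = 121, 121/125316
κ = σ_max/σ_min = 11/(11/354) = 354.0000

354.0000


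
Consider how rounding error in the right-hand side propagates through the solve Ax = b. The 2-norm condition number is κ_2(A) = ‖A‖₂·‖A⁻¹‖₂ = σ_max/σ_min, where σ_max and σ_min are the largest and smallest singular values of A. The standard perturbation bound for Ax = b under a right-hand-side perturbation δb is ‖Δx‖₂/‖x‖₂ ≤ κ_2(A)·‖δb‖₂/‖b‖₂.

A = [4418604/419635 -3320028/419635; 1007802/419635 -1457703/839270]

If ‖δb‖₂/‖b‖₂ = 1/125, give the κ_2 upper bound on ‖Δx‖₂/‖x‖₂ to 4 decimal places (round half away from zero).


2.0470

AᵀA = [2443750884/20951045 -1832769423/20951045; -1832769423/20951045 5498541549/83804180]; tr = 3054709017/16760836, det = 2125764/4190209
λ_max, λ_min = (3054709017/16760836 ± √9330677105232647025/280925623418896)/2 = 729/4, 11664/4190209
so κ_2 = √((729/4) / (11664/4190209)) = 255.8750
bound on ‖Δx‖/‖x‖: κ·ε = 255.8750·1/125 = 2.0470


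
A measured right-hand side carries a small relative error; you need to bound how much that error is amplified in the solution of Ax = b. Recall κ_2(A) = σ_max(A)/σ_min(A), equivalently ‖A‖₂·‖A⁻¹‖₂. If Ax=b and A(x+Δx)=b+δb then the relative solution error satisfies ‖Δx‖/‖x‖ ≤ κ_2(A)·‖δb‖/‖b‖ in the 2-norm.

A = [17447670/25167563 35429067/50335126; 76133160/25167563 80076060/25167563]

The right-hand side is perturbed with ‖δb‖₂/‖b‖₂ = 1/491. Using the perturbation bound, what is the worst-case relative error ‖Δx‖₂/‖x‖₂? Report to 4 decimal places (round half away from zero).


0.5389

AᵀA = [3629196454500/376803228649 3810541833945/376803228649; 3810541833945/376803228649 16004711676969/1507212914596]; tr = 36291911409/1792167556, det = 2624400/448041889
char-poly roots: 81/4 and 129600/448041889
κ = σ_max/σ_min = (9/2)/(360/21167) = 264.5875
perturbation bound = 264.5875·1/491 = 0.5389


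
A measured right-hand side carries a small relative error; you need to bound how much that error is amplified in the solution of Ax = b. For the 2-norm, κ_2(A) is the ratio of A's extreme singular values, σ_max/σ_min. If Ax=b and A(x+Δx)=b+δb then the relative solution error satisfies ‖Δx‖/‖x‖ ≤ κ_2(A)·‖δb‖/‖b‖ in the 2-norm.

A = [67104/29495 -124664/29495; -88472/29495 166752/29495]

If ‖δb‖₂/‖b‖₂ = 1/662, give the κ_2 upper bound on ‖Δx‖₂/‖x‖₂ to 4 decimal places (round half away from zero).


0.5242

form AᵀA = [493209664/34798201 -924733440/34798201; -924733440/34798201 1733893696/34798201] with trace 7706240/120409 and determinant 4096/120409
eigenvalues of AᵀA: λ = (tr ± √(tr²−4·det))/2 = 64, 64/120409
so κ_2 = √(64 / (64/120409)) = 347.0000
worst-case relative error ≤ 347.0000 × 1/662 = 0.5242


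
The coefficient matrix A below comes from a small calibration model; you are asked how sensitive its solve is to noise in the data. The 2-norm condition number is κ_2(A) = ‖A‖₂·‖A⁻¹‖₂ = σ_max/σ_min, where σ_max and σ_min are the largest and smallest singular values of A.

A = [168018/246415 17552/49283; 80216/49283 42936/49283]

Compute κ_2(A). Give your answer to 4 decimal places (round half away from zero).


278.7500

form AᵀA = [1118906596/359292025 119348064/71858405; 119348064/71858405 12731200/14371681] with trace 4972964/1243225 and determinant 256/1243225
λ_max, λ_min = (4972964/1243225 ± √24729097882896/1545608400625)/2 = 4, 64/1243225
so κ_2 = √(4 / (64/1243225)) = 278.7500


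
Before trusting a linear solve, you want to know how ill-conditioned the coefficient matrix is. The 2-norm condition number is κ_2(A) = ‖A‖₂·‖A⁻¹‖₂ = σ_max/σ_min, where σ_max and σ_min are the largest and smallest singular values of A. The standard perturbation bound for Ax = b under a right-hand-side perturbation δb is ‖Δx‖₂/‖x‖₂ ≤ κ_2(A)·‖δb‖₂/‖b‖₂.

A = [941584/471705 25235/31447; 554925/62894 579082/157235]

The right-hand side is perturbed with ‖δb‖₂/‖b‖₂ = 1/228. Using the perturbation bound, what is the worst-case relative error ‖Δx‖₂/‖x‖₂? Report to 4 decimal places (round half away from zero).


form AᵀA = [43327315129/529460100 60176263/1764867; 60176263/1764867 208956629/14707225] with trace 300886117/3132900 and determinant 5764801/78322500
char-poly roots: 2401/25 and 2401/3132900
κ_2(A) = √(λ_max/λ_min) = √((2401/25) / (2401/3132900)) = 354.0000
κ_2(A)·‖δb‖/‖b‖ = 1.5526

1.5526


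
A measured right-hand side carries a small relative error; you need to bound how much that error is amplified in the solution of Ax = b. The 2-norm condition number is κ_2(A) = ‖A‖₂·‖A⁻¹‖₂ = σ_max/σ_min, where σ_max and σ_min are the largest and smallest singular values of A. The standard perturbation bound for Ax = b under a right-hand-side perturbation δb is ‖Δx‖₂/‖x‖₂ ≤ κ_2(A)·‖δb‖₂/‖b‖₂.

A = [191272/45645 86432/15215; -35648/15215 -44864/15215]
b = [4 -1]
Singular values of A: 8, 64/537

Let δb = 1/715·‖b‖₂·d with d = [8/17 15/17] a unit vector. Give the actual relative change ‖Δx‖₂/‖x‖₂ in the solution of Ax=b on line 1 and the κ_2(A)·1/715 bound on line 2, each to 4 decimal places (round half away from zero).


largest singular value 8, smallest 64/537
κ = σ_max/σ_min = 8/(64/537) = 67.1250
perturbation bound = 67.1250·1/715 = 0.0939
solve Ax = b  →  x = [-6.4125 5.4344]
‖b‖₂ = 4.1231 and ‖x‖₂ = 8.4055
re-solving with b+δb shifts x by Δx of norm 0.0484
relative error = 0.0058
tightness: 0.0058 against a bound of 0.0939 (unrounded ratio ≈ 0.0613)

0.0058
0.0939


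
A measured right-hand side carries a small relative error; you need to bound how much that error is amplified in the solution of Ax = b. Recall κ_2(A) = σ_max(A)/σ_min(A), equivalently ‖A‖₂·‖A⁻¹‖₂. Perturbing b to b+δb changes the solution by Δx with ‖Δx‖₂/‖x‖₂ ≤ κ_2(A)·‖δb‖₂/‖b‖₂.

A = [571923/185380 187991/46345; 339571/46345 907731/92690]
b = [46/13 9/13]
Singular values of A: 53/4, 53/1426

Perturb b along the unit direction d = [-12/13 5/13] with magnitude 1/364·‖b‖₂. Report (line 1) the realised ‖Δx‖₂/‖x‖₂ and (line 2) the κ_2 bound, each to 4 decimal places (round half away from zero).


0.0033
0.9794

σ_max = 53/4, σ_min = 53/1426
condition number: (53/4) ÷ (53/1426) = 356.5000
bound on ‖Δx‖/‖x‖: κ·ε = 356.5000·1/364 = 0.9794
solve Ax = b  →  x = [64.6642 -48.3094]
‖b‖ = 3.6056, ‖x‖ = 80.7171
re-solving with b+δb shifts x by Δx of norm 0.2665
realised ‖Δx‖/‖x‖ = 0.0033
tightness: 0.0033 against a bound of 0.9794 (unrounded ratio ≈ 0.0034)


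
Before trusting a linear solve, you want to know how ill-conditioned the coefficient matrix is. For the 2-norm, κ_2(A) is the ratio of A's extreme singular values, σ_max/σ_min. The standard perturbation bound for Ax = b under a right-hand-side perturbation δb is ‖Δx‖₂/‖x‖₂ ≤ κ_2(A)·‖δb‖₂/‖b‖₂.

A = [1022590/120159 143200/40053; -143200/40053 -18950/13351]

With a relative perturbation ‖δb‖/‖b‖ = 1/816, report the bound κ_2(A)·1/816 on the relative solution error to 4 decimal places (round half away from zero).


M = AᵀA = [7279564900/85433049 1010992000/28477683; 1010992000/28477683 140462500/9492561]. tr(M)=50554600/505521, det(M)=250000/505521
λ_max, λ_min = (50554600/505521 ± √2555262060160000/255551481441)/2 = 100, 2500/505521
κ_2(A) = √(λ_max/λ_min) = √(100 / (2500/505521)) = 142.2000
perturbation bound = 142.2000·1/816 = 0.1743

0.1743


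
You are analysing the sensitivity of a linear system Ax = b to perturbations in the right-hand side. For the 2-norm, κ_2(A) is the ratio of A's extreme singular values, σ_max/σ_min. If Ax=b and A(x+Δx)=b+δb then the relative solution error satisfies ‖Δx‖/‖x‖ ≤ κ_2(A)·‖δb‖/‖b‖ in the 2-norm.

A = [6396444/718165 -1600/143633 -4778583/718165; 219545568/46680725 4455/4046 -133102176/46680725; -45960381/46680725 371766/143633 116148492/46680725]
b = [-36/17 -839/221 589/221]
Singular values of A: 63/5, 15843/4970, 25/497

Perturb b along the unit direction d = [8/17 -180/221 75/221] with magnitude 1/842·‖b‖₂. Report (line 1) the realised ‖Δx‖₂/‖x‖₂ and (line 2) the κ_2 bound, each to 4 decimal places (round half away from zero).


0.0020
0.2975

largest singular value 63/5, smallest 25/497
condition number: (63/5) ÷ (25/497) = 250.4880
perturbation bound = 250.4880·1/842 = 0.2975
solve Ax = b  →  x = [31.4087 -27.7891 42.4074]
‖b‖ = 5.0990, ‖x‖ = 59.6417
Δx = A⁻¹·δb where δb = 1/842·5.0990·d; ‖Δx‖ = 0.1204
relative error = 0.0020
so the bound overstates the realised error by a factor of ≈ 147.3783 (computed from the unrounded values)


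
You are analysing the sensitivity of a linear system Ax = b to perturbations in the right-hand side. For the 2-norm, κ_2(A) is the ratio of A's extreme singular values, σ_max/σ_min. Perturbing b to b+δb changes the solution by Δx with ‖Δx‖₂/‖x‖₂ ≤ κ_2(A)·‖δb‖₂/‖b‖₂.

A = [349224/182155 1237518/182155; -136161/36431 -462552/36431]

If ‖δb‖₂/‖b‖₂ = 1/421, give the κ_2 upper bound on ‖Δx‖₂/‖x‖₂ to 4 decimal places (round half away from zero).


form AᵀA = [2025788409/114811225 6943631688/114811225; 6943631688/114811225 23807299716/114811225] with trace 1033323525/4592449 and determinant 5062500/4592449
char-poly roots: 225 and 22500/4592449
κ = σ_max/σ_min = 15/(150/2143) = 214.3000
worst-case relative error ≤ 214.3000 × 1/421 = 0.5090

0.5090


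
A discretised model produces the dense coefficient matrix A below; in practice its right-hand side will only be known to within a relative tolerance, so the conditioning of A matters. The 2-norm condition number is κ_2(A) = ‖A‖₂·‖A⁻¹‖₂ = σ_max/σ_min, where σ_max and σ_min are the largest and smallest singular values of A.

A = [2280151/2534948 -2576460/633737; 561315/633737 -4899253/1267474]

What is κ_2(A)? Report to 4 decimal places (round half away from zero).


266.5000

M = AᵀA = [12176315161/7640857744 -6762643425/955107218; -6762643425/955107218 60113275249/1910214436]. tr(M)=150285197/4545424, det(M)=279841/18181696
eigenvalues of AᵀA: λ = (tr ± √(tr²−4·det))/2 = 529/16, 529/1136356
κ = σ_max/σ_min = (23/4)/(23/1066) = 266.5000


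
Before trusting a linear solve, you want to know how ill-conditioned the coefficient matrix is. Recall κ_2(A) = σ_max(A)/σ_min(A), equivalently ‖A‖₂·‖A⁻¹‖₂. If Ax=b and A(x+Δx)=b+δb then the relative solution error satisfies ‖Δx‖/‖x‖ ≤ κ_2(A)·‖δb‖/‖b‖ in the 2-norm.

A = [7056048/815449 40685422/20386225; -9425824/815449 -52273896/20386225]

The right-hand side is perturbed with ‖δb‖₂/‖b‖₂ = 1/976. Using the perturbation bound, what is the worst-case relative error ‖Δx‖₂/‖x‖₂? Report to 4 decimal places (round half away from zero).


form AᵀA = [138633971457280/664957071601 155960566804512/3324785358005; 155960566804512/3324785358005 175514550653476/16623926790025] with trace 2166189076196/9889308025 and determinant 7676563456/9889308025
solving λ² − 2166189076196/9889308025·λ + 7676563456/9889308025 = 0 gives λ = 5476/25, 1401856/395572321
so κ_2 = √((5476/25) / (1401856/395572321)) = 248.6125
bound on ‖Δx‖/‖x‖: κ·ε = 248.6125·1/976 = 0.2547

0.2547


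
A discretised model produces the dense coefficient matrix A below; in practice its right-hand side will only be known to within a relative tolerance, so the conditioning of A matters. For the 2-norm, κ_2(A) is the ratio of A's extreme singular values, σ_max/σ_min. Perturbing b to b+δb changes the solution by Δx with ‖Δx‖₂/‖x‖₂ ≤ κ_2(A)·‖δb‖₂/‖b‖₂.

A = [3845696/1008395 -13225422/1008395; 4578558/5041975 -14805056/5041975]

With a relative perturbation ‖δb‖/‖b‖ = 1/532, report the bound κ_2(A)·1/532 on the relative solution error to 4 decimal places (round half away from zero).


form AᵀA = [232419771844/15122850625 -796733860608/15122850625; -796733860608/15122850625 2731698013156/15122850625] with trace 4742588456/24196561 and determinant 12250000/24196561
λ_max, λ_min = (4742588456/24196561 ± √22490959631495463936/585473564226721)/2 = 196, 62500/24196561
κ = σ_max/σ_min = 14/(250/4919) = 275.4640
κ_2(A)·‖δb‖/‖b‖ = 0.5178

0.5178


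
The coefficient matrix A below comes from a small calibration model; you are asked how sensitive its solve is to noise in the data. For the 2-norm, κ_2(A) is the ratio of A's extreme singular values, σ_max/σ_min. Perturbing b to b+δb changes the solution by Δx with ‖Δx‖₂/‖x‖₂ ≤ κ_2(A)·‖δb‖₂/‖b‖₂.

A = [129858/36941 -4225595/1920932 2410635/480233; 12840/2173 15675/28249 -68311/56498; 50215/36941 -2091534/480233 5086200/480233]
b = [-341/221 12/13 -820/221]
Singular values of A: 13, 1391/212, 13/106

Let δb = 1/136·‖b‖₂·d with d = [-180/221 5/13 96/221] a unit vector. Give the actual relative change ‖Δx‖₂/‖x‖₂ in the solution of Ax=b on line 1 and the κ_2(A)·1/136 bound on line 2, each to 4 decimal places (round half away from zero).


from the listed singular values, σ₁ = 13, σ_n = 13/106
condition number: 13 ÷ (13/106) = 106.0000
worst-case relative error ≤ 106.0000 × 1/136 = 0.7794
solve Ax = b  →  x = [0.0811 0.1283 -0.3080]
‖b‖ = 4.1231, ‖x‖ = 0.3434
Δx = A⁻¹·δb where δb = 1/136·4.1231·d; ‖Δx‖ = 0.2472
relative error = 0.7199
tightness: 0.7199 against a bound of 0.7794 (unrounded ratio ≈ 0.9237)

0.7199
0.7794
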